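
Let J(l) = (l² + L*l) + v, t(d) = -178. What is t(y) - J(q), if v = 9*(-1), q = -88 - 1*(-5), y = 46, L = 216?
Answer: 10870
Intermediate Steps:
q = -83 (q = -88 + 5 = -83)
v = -9
J(l) = -9 + l² + 216*l (J(l) = (l² + 216*l) - 9 = -9 + l² + 216*l)
t(y) - J(q) = -178 - (-9 + (-83)² + 216*(-83)) = -178 - (-9 + 6889 - 17928) = -178 - 1*(-11048) = -178 + 11048 = 10870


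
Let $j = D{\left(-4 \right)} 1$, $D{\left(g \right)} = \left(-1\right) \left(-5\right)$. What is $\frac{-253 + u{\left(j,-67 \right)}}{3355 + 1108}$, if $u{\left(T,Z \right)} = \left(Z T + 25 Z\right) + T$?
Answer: $- \frac{2258}{4463} \approx -0.50594$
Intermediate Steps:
$D{\left(g \right)} = 5$
$j = 5$ ($j = 5 \cdot 1 = 5$)
$u{\left(T,Z \right)} = T + 25 Z + T Z$ ($u{\left(T,Z \right)} = \left(T Z + 25 Z\right) + T = \left(25 Z + T Z\right) + T = T + 25 Z + T Z$)
$\frac{-253 + u{\left(j,-67 \right)}}{3355 + 1108} = \frac{-253 + \left(5 + 25 \left(-67\right) + 5 \left(-67\right)\right)}{3355 + 1108} = \frac{-253 - 2005}{4463} = \left(-253 - 2005\right) \frac{1}{4463} = \left(-2258\right) \frac{1}{4463} = - \frac{2258}{4463}$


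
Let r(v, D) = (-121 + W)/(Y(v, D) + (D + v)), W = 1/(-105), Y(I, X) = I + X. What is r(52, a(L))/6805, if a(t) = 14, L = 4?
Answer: -6353/47158650 ≈ -0.00013472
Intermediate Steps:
W = -1/105 ≈ -0.0095238
r(v, D) = -12706/(105*(2*D + 2*v)) (r(v, D) = (-121 - 1/105)/((v + D) + (D + v)) = -12706/(105*((D + v) + (D + v))) = -12706/(105*(2*D + 2*v)))
r(52, a(L))/6805 = -6353/(105*14 + 105*52)/6805 = -6353/(1470 + 5460)*(1/6805) = -6353/6930*(1/6805) = -6353*1/6930*(1/6805) = -6353/6930*1/6805 = -6353/47158650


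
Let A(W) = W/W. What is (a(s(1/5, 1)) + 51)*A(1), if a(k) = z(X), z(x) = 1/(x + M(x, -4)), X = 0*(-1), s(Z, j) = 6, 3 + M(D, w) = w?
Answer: 356/7 ≈ 50.857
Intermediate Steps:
M(D, w) = -3 + w
A(W) = 1
X = 0
z(x) = 1/(-7 + x) (z(x) = 1/(x + (-3 - 4)) = 1/(x - 7) = 1/(-7 + x))
a(k) = -1/7 (a(k) = 1/(-7 + 0) = 1/(-7) = -1/7)
(a(s(1/5, 1)) + 51)*A(1) = (-1/7 + 51)*1 = (356/7)*1 = 356/7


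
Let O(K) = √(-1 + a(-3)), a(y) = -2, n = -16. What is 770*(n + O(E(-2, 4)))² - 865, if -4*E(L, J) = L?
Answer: 193945 - 24640*I*√3 ≈ 1.9395e+5 - 42678.0*I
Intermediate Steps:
E(L, J) = -L/4
O(K) = I*√3 (O(K) = √(-1 - 2) = √(-3) = I*√3)
770*(n + O(E(-2, 4)))² - 865 = 770*(-16 + I*√3)² - 865 = -865 + 770*(-16 + I*√3)²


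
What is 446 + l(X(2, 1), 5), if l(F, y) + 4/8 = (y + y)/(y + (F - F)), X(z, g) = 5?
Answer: 895/2 ≈ 447.50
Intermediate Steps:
l(F, y) = 3/2 (l(F, y) = -1/2 + (y + y)/(y + (F - F)) = -1/2 + (2*y)/(y + 0) = -1/2 + (2*y)/y = -1/2 + 2 = 3/2)
446 + l(X(2, 1), 5) = 446 + 3/2 = 895/2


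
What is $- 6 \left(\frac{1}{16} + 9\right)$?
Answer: $- \frac{435}{8} \approx -54.375$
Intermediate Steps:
$- 6 \left(\frac{1}{16} + 9\right) = \left(-6\right) \frac{145}{16} = - \frac{435}{8}$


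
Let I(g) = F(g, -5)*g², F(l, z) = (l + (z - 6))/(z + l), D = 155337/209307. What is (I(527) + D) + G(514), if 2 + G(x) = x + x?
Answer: 238949062991/867129 ≈ 2.7556e+5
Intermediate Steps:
D = 7397/9967 (D = 155337*(1/209307) = 7397/9967 ≈ 0.74215)
F(l, z) = (-6 + l + z)/(l + z) (F(l, z) = (l + (-6 + z))/(l + z) = (-6 + l + z)/(l + z))
G(x) = -2 + 2*x (G(x) = -2 + (x + x) = -2 + 2*x)
I(g) = g²*(-11 + g)/(-5 + g) (I(g) = ((-6 + g - 5)/(g - 5))*g² = ((-11 + g)/(-5 + g))*g² = g²*(-11 + g)/(-5 + g))
(I(527) + D) + G(514) = (527²*(-11 + 527)/(-5 + 527) + 7397/9967) + (-2 + 2*514) = (277729*516/522 + 7397/9967) + (-2 + 1028) = (277729*(1/522)*516 + 7397/9967) + 1026 = (23884694/87 + 7397/9967) + 1026 = 238059388637/867129 + 1026 = 238949062991/867129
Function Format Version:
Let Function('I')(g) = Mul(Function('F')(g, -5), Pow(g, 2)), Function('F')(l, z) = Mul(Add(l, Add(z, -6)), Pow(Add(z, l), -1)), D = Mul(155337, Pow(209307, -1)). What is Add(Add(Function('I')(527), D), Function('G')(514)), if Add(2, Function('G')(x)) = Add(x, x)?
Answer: Rational(238949062991, 867129) ≈ 2.7556e+5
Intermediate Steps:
D = Rational(7397, 9967) (D = Mul(155337, Rational(1, 209307)) = Rational(7397, 9967) ≈ 0.74215)
Function('F')(l, z) = Mul(Pow(Add(l, z), -1), Add(-6, l, z)) (Function('F')(l, z) = Mul(Add(l, Add(-6, z)), Pow(Add(l, z), -1)) = Mul(Add(-6, l, z), Pow(Add(l, z), -1)) = Mul(Pow(Add(l, z), -1), Add(-6, l, z)))
Function('G')(x) = Add(-2, Mul(2, x)) (Function('G')(x) = Add(-2, Add(x, x)) = Add(-2, Mul(2, x)))
Function('I')(g) = Mul(Pow(g, 2), Pow(Add(-5, g), -1), Add(-11, g)) (Function('I')(g) = Mul(Mul(Pow(Add(g, -5), -1), Add(-6, g, -5)), Pow(g, 2)) = Mul(Mul(Pow(Add(-5, g), -1), Add(-11, g)), Pow(g, 2)) = Mul(Pow(g, 2), Pow(Add(-5, g), -1), Add(-11, g)))
Add(Add(Function('I')(527), D), Function('G')(514)) = Add(Add(Mul(Pow(527, 2), Pow(Add(-5, 527), -1), Add(-11, 527)), Rational(7397, 9967)), Add(-2, Mul(2, 514))) = Add(Add(Mul(277729, Pow(522, -1), 516), Rational(7397, 9967)), Add(-2, 1028)) = Add(Add(Mul(277729, Rational(1, 522), 516), Rational(7397, 9967)), 1026) = Add(Add(Rational(23884694, 87), Rational(7397, 9967)), 1026) = Add(Rational(238059388637, 867129), 1026) = Rational(238949062991, 867129)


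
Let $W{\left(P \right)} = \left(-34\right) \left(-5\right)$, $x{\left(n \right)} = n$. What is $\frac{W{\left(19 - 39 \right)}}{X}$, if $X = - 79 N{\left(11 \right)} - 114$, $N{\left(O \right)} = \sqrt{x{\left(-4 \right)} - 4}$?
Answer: $- \frac{4845}{15731} + \frac{6715 i \sqrt{2}}{15731} \approx -0.30799 + 0.60368 i$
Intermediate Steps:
$W{\left(P \right)} = 170$
$N{\left(O \right)} = 2 i \sqrt{2}$ ($N{\left(O \right)} = \sqrt{-4 - 4} = \sqrt{-8} = 2 i \sqrt{2}$)
$X = -114 - 158 i \sqrt{2}$ ($X = - 79 \cdot 2 i \sqrt{2} - 114 = - 158 i \sqrt{2} - 114 = -114 - 158 i \sqrt{2} \approx -114.0 - 223.45 i$)
$\frac{W{\left(19 - 39 \right)}}{X} = \frac{170}{-114 - 158 i \sqrt{2}}$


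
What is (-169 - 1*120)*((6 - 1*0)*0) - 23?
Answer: -23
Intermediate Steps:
(-169 - 1*120)*((6 - 1*0)*0) - 23 = (-169 - 120)*((6 + 0)*0) - 23 = -1734*0 - 23 = -289*0 - 23 = 0 - 23 = -23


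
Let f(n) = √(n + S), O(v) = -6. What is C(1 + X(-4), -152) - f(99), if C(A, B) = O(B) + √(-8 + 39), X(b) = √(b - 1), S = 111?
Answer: -6 + √31 - √210 ≈ -14.924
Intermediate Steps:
X(b) = √(-1 + b)
f(n) = √(111 + n) (f(n) = √(n + 111) = √(111 + n))
C(A, B) = -6 + √31 (C(A, B) = -6 + √(-8 + 39) = -6 + √31)
C(1 + X(-4), -152) - f(99) = (-6 + √31) - √(111 + 99) = (-6 + √31) - √210 = -6 + √31 - √210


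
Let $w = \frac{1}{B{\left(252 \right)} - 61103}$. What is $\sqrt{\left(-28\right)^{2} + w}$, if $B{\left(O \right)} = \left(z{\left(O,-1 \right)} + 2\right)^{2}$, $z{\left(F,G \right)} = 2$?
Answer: $\frac{\sqrt{2925591249009}}{61087} \approx 28.0$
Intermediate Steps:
$B{\left(O \right)} = 16$ ($B{\left(O \right)} = \left(2 + 2\right)^{2} = 4^{2} = 16$)
$w = - \frac{1}{61087}$ ($w = \frac{1}{16 - 61103} = \frac{1}{-61087} = - \frac{1}{61087} \approx -1.637 \cdot 10^{-5}$)
$\sqrt{\left(-28\right)^{2} + w} = \sqrt{\left(-28\right)^{2} - \frac{1}{61087}} = \sqrt{784 - \frac{1}{61087}} = \sqrt{\frac{47892207}{61087}} = \frac{\sqrt{2925591249009}}{61087}$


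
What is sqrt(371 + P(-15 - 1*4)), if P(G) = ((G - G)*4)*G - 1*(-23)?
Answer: sqrt(394) ≈ 19.849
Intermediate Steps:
P(G) = 23 (P(G) = (0*4)*G + 23 = 0*G + 23 = 0 + 23 = 23)
sqrt(371 + P(-15 - 1*4)) = sqrt(371 + 23) = sqrt(394)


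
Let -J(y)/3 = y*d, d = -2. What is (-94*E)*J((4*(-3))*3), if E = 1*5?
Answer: 101520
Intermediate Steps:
E = 5
J(y) = 6*y (J(y) = -3*y*(-2) = -(-6)*y = 6*y)
(-94*E)*J((4*(-3))*3) = (-94*5)*(6*((4*(-3))*3)) = -2820*(-12*3) = -2820*(-36) = -470*(-216) = 101520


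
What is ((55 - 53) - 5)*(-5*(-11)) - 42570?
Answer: -42735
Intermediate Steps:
((55 - 53) - 5)*(-5*(-11)) - 42570 = (2 - 5)*55 - 42570 = -3*55 - 42570 = -165 - 42570 = -42735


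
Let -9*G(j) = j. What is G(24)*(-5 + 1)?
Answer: 32/3 ≈ 10.667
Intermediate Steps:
G(j) = -j/9
G(24)*(-5 + 1) = (-⅑*24)*(-5 + 1) = -8/3*(-4) = 32/3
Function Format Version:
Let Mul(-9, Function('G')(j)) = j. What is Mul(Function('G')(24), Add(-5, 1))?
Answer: Rational(32, 3) ≈ 10.667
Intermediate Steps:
Function('G')(j) = Mul(Rational(-1, 9), j)
Mul(Function('G')(24), Add(-5, 1)) = Mul(Mul(Rational(-1, 9), 24), Add(-5, 1)) = Mul(Rational(-8, 3), -4) = Rational(32, 3)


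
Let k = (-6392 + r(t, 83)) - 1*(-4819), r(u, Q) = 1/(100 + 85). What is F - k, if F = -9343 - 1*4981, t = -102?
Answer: -2358936/185 ≈ -12751.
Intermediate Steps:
r(u, Q) = 1/185
F = -14324 (F = -9343 - 4981 = -14324)
k = -291004/185 (k = (-6392 + 1/185) - 1*(-4819) = -1182519/185 + 4819 = -291004/185 ≈ -1573.0)
F - k = -14324 - 1*(-291004/185) = -14324 + 291004/185 = -2358936/185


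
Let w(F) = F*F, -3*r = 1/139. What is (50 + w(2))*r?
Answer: -18/139 ≈ -0.12950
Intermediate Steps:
r = -1/417 (r = -⅓/139 = -⅓*1/139 = -1/417 ≈ -0.0023981)
w(F) = F²
(50 + w(2))*r = (50 + 2²)*(-1/417) = (50 + 4)*(-1/417) = 54*(-1/417) = -18/139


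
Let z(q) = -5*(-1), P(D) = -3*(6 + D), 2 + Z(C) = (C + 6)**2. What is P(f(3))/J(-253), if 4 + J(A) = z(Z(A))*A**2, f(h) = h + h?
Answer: -36/320041 ≈ -0.00011249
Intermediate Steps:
f(h) = 2*h
Z(C) = -2 + (6 + C)**2 (Z(C) = -2 + (C + 6)**2 = -2 + (6 + C)**2)
P(D) = -18 - 3*D
z(q) = 5
J(A) = -4 + 5*A**2
P(f(3))/J(-253) = (-18 - 6*3)/(-4 + 5*(-253)**2) = (-18 - 3*6)/(-4 + 5*64009) = (-18 - 18)/(-4 + 320045) = -36/320041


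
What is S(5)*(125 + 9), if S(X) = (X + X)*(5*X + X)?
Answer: 40200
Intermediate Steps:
S(X) = 12*X**2 (S(X) = (2*X)*(6*X) = 12*X**2)
S(5)*(125 + 9) = (12*5**2)*(125 + 9) = (12*25)*134 = 300*134 = 40200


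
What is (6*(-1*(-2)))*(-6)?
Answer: -72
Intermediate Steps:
(6*(-1*(-2)))*(-6) = (6*2)*(-6) = 12*(-6) = -72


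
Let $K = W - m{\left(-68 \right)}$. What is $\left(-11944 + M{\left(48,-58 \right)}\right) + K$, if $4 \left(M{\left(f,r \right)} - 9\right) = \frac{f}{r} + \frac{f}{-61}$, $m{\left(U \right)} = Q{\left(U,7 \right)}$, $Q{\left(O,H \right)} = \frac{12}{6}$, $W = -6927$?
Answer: $- \frac{33371130}{1769} \approx -18864.0$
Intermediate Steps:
$Q{\left(O,H \right)} = 2$ ($Q{\left(O,H \right)} = 12 \cdot \frac{1}{6} = 2$)
$m{\left(U \right)} = 2$
$M{\left(f,r \right)} = 9 - \frac{f}{244} + \frac{f}{4 r}$ ($M{\left(f,r \right)} = 9 + \frac{\frac{f}{r} + \frac{f}{-61}}{4} = 9 + \frac{\frac{f}{r} + f \left(- \frac{1}{61}\right)}{4} = 9 + \frac{\frac{f}{r} - \frac{f}{61}}{4} = 9 + \frac{- \frac{f}{61} + \frac{f}{r}}{4} = 9 - \left(\frac{f}{244} - \frac{f}{4 r}\right) = 9 - \frac{f}{244} + \frac{f}{4 r}$)
$K = -6929$ ($K = -6927 - 2 = -6929$)
$\left(-11944 + M{\left(48,-58 \right)}\right) + K = \left(-11944 + \left(9 - \frac{12}{61} + \frac{1}{4} \cdot 48 \frac{1}{-58}\right)\right) - 6929 = \left(-11944 + \left(9 - \frac{12}{61} + \frac{1}{4} \cdot 48 \left(- \frac{1}{58}\right)\right)\right) - 6929 = \left(-11944 - - \frac{15207}{1769}\right) - 6929 = \left(-11944 + \frac{15207}{1769}\right) - 6929 = - \frac{21113729}{1769} - 6929 = - \frac{33371130}{1769}$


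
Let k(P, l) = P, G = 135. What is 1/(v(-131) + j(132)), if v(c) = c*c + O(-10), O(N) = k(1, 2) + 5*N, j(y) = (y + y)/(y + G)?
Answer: 89/1523056 ≈ 5.8435e-5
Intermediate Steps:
j(y) = 2*y/(135 + y) (j(y) = (y + y)/(y + 135) = (2*y)/(135 + y) = 2*y/(135 + y))
O(N) = 1 + 5*N
v(c) = -49 + c² (v(c) = c*c + (1 + 5*(-10)) = c² + (1 - 50) = c² - 49 = -49 + c²)
1/(v(-131) + j(132)) = 1/((-49 + (-131)²) + 2*132/(135 + 132)) = 1/((-49 + 17161) + 2*132/267) = 1/(17112 + 2*132*(1/267)) = 1/(17112 + 88/89) = 1/(1523056/89) = 89/1523056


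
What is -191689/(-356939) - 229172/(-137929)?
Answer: 9839990599/4475658121 ≈ 2.1986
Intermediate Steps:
-191689/(-356939) - 229172/(-137929) = -191689*(-1/356939) - 229172*(-1/137929) = 191689/356939 + 229172/137929 = 9839990599/4475658121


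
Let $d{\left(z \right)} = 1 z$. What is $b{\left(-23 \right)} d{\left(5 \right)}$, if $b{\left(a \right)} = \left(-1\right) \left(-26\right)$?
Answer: $130$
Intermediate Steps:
$d{\left(z \right)} = z$
$b{\left(a \right)} = 26$
$b{\left(-23 \right)} d{\left(5 \right)} = 26 \cdot 5 = 130$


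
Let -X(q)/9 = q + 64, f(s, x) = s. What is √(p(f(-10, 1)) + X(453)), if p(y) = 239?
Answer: I*√4414 ≈ 66.438*I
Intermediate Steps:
X(q) = -576 - 9*q (X(q) = -9*(q + 64) = -9*(64 + q) = -576 - 9*q)
√(p(f(-10, 1)) + X(453)) = √(239 + (-576 - 9*453)) = √(239 + (-576 - 4077)) = √(239 - 4653) = √(-4414) = I*√4414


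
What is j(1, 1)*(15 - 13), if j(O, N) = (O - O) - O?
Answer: -2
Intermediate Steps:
j(O, N) = -O (j(O, N) = 0 - O = -O)
j(1, 1)*(15 - 13) = (-1*1)*(15 - 13) = -1*2 = -2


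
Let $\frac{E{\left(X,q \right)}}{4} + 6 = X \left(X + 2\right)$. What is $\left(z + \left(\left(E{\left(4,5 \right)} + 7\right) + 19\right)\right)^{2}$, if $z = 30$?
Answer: $16384$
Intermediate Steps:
$E{\left(X,q \right)} = -24 + 4 X \left(2 + X\right)$ ($E{\left(X,q \right)} = -24 + 4 X \left(X + 2\right) = -24 + 4 X \left(2 + X\right)$)
$\left(z + \left(\left(E{\left(4,5 \right)} + 7\right) + 19\right)\right)^{2} = \left(30 + \left(\left(\left(-24 + 4 \cdot 4^{2} + 8 \cdot 4\right) + 7\right) + 19\right)\right)^{2} = \left(30 + \left(\left(\left(-24 + 4 \cdot 16 + 32\right) + 7\right) + 19\right)\right)^{2} = \left(30 + \left(\left(\left(-24 + 64 + 32\right) + 7\right) + 19\right)\right)^{2} = \left(30 + \left(\left(72 + 7\right) + 19\right)\right)^{2} = \left(30 + \left(79 + 19\right)\right)^{2} = \left(30 + 98\right)^{2} = 128^{2} = 16384$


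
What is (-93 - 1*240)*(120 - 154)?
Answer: 11322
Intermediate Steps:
(-93 - 1*240)*(120 - 154) = (-93 - 240)*(-34) = -333*(-34) = 11322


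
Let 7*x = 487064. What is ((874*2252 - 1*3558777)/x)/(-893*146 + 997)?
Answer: 1590529/9002403912 ≈ 0.00017668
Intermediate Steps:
x = 487064/7 (x = (1/7)*487064 = 487064/7 ≈ 69581.)
((874*2252 - 1*3558777)/x)/(-893*146 + 997) = ((874*2252 - 1*3558777)/(487064/7))/(-893*146 + 997) = ((1968248 - 3558777)*(7/487064))/(-130378 + 997) = -1590529*7/487064/(-129381) = -11133703/487064*(-1/129381) = 1590529/9002403912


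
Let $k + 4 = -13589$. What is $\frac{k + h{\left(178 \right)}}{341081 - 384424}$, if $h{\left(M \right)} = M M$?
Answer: $- \frac{18091}{43343} \approx -0.41739$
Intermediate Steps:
$h{\left(M \right)} = M^{2}$
$k = -13593$ ($k = -4 - 13589 = -13593$)
$\frac{k + h{\left(178 \right)}}{341081 - 384424} = \frac{-13593 + 178^{2}}{341081 - 384424} = \frac{-13593 + 31684}{-43343} = 18091 \left(- \frac{1}{43343}\right) = - \frac{18091}{43343}$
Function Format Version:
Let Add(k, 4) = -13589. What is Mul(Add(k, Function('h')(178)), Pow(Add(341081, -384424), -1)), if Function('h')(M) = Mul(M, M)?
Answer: Rational(-18091, 43343) ≈ -0.41739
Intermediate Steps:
Function('h')(M) = Pow(M, 2)
k = -13593 (k = Add(-4, -13589) = -13593)
Mul(Add(k, Function('h')(178)), Pow(Add(341081, -384424), -1)) = Mul(Add(-13593, Pow(178, 2)), Pow(Add(341081, -384424), -1)) = Mul(Add(-13593, 31684), Pow(-43343, -1)) = Mul(18091, Rational(-1, 43343)) = Rational(-18091, 43343)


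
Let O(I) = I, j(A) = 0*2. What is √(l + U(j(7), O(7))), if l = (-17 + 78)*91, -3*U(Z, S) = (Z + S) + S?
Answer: √49917/3 ≈ 74.474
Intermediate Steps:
j(A) = 0
U(Z, S) = -2*S/3 - Z/3 (U(Z, S) = -((Z + S) + S)/3 = -((S + Z) + S)/3 = -(Z + 2*S)/3 = -2*S/3 - Z/3)
l = 5551 (l = 61*91 = 5551)
√(l + U(j(7), O(7))) = √(5551 + (-⅔*7 - ⅓*0)) = √(5551 + (-14/3 + 0)) = √(5551 - 14/3) = √(16639/3) = √49917/3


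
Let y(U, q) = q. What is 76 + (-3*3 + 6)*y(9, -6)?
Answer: 94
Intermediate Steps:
76 + (-3*3 + 6)*y(9, -6) = 76 + (-3*3 + 6)*(-6) = 76 + (-9 + 6)*(-6) = 76 - 3*(-6) = 76 + 18 = 94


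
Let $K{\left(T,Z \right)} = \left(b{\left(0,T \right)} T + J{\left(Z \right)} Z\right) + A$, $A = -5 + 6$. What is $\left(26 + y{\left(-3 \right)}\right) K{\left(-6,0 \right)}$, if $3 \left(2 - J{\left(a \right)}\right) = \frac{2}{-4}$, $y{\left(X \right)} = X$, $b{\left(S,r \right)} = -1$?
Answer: $161$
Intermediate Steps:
$J{\left(a \right)} = \frac{13}{6}$ ($J{\left(a \right)} = 2 - \frac{2 \frac{1}{-4}}{3} = 2 - \frac{2 \left(- \frac{1}{4}\right)}{3} = 2 - - \frac{1}{6} = 2 + \frac{1}{6} = \frac{13}{6}$)
$A = 1$
$K{\left(T,Z \right)} = 1 - T + \frac{13 Z}{6}$ ($K{\left(T,Z \right)} = \left(- T + \frac{13 Z}{6}\right) + 1 = 1 - T + \frac{13 Z}{6}$)
$\left(26 + y{\left(-3 \right)}\right) K{\left(-6,0 \right)} = \left(26 - 3\right) \left(1 - -6 + \frac{13}{6} \cdot 0\right) = 23 \left(1 + 6 + 0\right) = 23 \cdot 7 = 161$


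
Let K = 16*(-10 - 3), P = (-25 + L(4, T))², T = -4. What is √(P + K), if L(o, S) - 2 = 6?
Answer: 9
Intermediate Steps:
L(o, S) = 8 (L(o, S) = 2 + 6 = 8)
P = 289 (P = (-25 + 8)² = (-17)² = 289)
K = -208 (K = 16*(-13) = -208)
√(P + K) = √(289 - 208) = √81 = 9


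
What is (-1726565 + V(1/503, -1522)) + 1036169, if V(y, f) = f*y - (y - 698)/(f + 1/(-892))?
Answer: -471463710838706/682885375 ≈ -6.9040e+5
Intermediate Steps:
V(y, f) = f*y - (-698 + y)/(-1/892 + f) (V(y, f) = f*y - (-698 + y)/(f - 1/892) = f*y - (-698 + y)/(-1/892 + f))
(-1726565 + V(1/503, -1522)) + 1036169 = (-1726565 + (622616 - 892/503 - 1*(-1522)/503 + 892*(-1522)²/503)/(-1 + 892*(-1522))) + 1036169 = (-1726565 + (622616 - 892*1/503 - 1*(-1522)*1/503 + 892*(1/503)*2316484)/(-1 - 1357624)) + 1036169 = (-1726565 + (622616 - 892/503 + 1522/503 + 2066303728/503)/(-1357625)) + 1036169 = (-1726565 - 1/1357625*2379480206/503) + 1036169 = (-1726565 - 2379480206/682885375) + 1036169 = -1179048366967081/682885375 + 1036169 = -471463710838706/682885375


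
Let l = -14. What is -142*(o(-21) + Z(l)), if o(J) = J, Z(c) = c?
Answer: 4970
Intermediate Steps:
-142*(o(-21) + Z(l)) = -142*(-21 - 14) = -142*(-35) = 4970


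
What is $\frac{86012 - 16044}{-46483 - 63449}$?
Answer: $- \frac{17492}{27483} \approx -0.63647$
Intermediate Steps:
$\frac{86012 - 16044}{-46483 - 63449} = \frac{69968}{-109932} = 69968 \left(- \frac{1}{109932}\right) = - \frac{17492}{27483}$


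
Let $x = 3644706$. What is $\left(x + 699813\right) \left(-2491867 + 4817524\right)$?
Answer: $10103861023983$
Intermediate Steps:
$\left(x + 699813\right) \left(-2491867 + 4817524\right) = \left(3644706 + 699813\right) \left(-2491867 + 4817524\right) = 4344519 \cdot 2325657 = 10103861023983$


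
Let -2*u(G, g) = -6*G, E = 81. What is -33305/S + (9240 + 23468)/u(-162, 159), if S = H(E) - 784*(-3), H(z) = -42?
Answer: -3058057/37422 ≈ -81.718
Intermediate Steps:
u(G, g) = 3*G (u(G, g) = -(-3)*G = 3*G)
S = 2310 (S = -42 - 784*(-3) = -42 + 2352 = 2310)
-33305/S + (9240 + 23468)/u(-162, 159) = -33305/2310 + (9240 + 23468)/((3*(-162))) = -33305*1/2310 + 32708/(-486) = -6661/462 + 32708*(-1/486) = -6661/462 - 16354/243 = -3058057/37422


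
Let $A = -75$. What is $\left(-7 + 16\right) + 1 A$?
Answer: $-66$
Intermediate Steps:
$\left(-7 + 16\right) + 1 A = \left(-7 + 16\right) + 1 \left(-75\right) = 9 - 75 = -66$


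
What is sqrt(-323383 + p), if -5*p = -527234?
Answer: I*sqrt(5448405)/5 ≈ 466.84*I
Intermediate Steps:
p = 527234/5 (p = -1/5*(-527234) = 527234/5 ≈ 1.0545e+5)
sqrt(-323383 + p) = sqrt(-323383 + 527234/5) = sqrt(-1089681/5) = I*sqrt(5448405)/5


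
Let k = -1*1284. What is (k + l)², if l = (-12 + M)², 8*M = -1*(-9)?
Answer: 5566204449/4096 ≈ 1.3589e+6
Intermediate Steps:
M = 9/8 (M = (-1*(-9))/8 = (⅛)*9 = 9/8 ≈ 1.1250)
l = 7569/64 (l = (-12 + 9/8)² = (-87/8)² = 7569/64 ≈ 118.27)
k = -1284
(k + l)² = (-1284 + 7569/64)² = (-74607/64)² = 5566204449/4096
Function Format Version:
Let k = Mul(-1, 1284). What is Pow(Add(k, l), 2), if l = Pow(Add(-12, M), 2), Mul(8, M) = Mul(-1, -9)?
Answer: Rational(5566204449, 4096) ≈ 1.3589e+6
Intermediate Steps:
M = Rational(9, 8) (M = Mul(Rational(1, 8), Mul(-1, -9)) = Mul(Rational(1, 8), 9) = Rational(9, 8) ≈ 1.1250)
l = Rational(7569, 64) (l = Pow(Add(-12, Rational(9, 8)), 2) = Pow(Rational(-87, 8), 2) = Rational(7569, 64) ≈ 118.27)
k = -1284
Pow(Add(k, l), 2) = Pow(Add(-1284, Rational(7569, 64)), 2) = Pow(Rational(-74607, 64), 2) = Rational(5566204449, 4096)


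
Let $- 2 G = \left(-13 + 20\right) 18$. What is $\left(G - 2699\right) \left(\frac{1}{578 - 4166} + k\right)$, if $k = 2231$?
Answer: $- \frac{11054666087}{1794} \approx -6.162 \cdot 10^{6}$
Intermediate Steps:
$G = -63$ ($G = - \frac{\left(-13 + 20\right) 18}{2} = - \frac{7 \cdot 18}{2} = \left(- \frac{1}{2}\right) 126 = -63$)
$\left(G - 2699\right) \left(\frac{1}{578 - 4166} + k\right) = \left(-63 - 2699\right) \left(\frac{1}{578 - 4166} + 2231\right) = - 2762 \left(\frac{1}{-3588} + 2231\right) = - 2762 \left(- \frac{1}{3588} + 2231\right) = \left(-2762\right) \frac{8004827}{3588} = - \frac{11054666087}{1794}$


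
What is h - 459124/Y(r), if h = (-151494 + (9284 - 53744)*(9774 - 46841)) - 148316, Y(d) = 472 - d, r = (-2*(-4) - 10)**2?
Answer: 192780669389/117 ≈ 1.6477e+9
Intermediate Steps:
r = 4 (r = (8 - 10)**2 = (-2)**2 = 4)
h = 1647699010 (h = (-151494 - 44460*(-37067)) - 148316 = (-151494 + 1647998820) - 148316 = 1647847326 - 148316 = 1647699010)
h - 459124/Y(r) = 1647699010 - 459124/(472 - 1*4) = 1647699010 - 459124/(472 - 4) = 1647699010 - 459124/468 = 1647699010 - 459124*1/468 = 1647699010 - 114781/117 = 192780669389/117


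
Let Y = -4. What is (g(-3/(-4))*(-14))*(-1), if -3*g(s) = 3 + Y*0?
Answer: -14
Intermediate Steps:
g(s) = -1 (g(s) = -(3 - 4*0)/3 = -(3 + 0)/3 = -⅓*3 = -1)
(g(-3/(-4))*(-14))*(-1) = -1*(-14)*(-1) = 14*(-1) = -14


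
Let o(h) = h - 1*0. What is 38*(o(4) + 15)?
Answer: 722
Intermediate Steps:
o(h) = h (o(h) = h + 0 = h)
38*(o(4) + 15) = 38*(4 + 15) = 38*19 = 722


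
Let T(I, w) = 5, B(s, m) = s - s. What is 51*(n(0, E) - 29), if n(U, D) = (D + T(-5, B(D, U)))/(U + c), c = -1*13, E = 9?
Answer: -19941/13 ≈ -1533.9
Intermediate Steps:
B(s, m) = 0
c = -13
n(U, D) = (5 + D)/(-13 + U) (n(U, D) = (D + 5)/(U - 13) = (5 + D)/(-13 + U))
51*(n(0, E) - 29) = 51*((5 + 9)/(-13 + 0) - 29) = 51*(14/(-13) - 29) = 51*(-1/13*14 - 29) = 51*(-14/13 - 29) = 51*(-391/13) = -19941/13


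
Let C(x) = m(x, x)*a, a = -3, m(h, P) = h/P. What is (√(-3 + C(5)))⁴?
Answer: 36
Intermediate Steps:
C(x) = -3 (C(x) = (x/x)*(-3) = 1*(-3) = -3)
(√(-3 + C(5)))⁴ = (√(-3 - 3))⁴ = (√(-6))⁴ = (I*√6)⁴ = 36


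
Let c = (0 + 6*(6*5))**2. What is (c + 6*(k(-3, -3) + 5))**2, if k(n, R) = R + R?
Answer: 1049371236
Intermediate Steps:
k(n, R) = 2*R
c = 32400 (c = (0 + 6*30)**2 = (0 + 180)**2 = 180**2 = 32400)
(c + 6*(k(-3, -3) + 5))**2 = (32400 + 6*(2*(-3) + 5))**2 = (32400 + 6*(-6 + 5))**2 = (32400 + 6*(-1))**2 = (32400 - 6)**2 = 32394**2 = 1049371236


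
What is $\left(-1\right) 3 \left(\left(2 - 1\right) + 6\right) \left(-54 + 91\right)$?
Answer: $-777$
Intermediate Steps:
$\left(-1\right) 3 \left(\left(2 - 1\right) + 6\right) \left(-54 + 91\right) = - 3 \left(1 + 6\right) 37 = \left(-3\right) 7 \cdot 37 = \left(-21\right) 37 = -777$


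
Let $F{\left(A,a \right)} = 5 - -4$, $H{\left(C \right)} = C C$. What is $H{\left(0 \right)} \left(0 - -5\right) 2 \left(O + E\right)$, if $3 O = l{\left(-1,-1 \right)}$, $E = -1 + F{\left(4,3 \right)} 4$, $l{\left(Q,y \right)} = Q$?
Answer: $0$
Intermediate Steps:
$H{\left(C \right)} = C^{2}$
$F{\left(A,a \right)} = 9$ ($F{\left(A,a \right)} = 5 + 4 = 9$)
$E = 35$ ($E = -1 + 9 \cdot 4 = -1 + 36 = 35$)
$O = - \frac{1}{3}$ ($O = \frac{1}{3} \left(-1\right) = - \frac{1}{3} \approx -0.33333$)
$H{\left(0 \right)} \left(0 - -5\right) 2 \left(O + E\right) = 0^{2} \left(0 - -5\right) 2 \left(- \frac{1}{3} + 35\right) = 0 \left(0 + 5\right) 2 \cdot \frac{104}{3} = 0 \cdot 5 \cdot \frac{208}{3} = 0 \cdot \frac{208}{3} = 0$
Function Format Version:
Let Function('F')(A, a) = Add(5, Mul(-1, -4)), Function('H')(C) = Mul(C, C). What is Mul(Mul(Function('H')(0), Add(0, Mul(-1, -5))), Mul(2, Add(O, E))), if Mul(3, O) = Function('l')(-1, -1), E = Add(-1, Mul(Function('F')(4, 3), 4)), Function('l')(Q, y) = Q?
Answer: 0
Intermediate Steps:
Function('H')(C) = Pow(C, 2)
Function('F')(A, a) = 9 (Function('F')(A, a) = Add(5, 4) = 9)
E = 35 (E = Add(-1, Mul(9, 4)) = Add(-1, 36) = 35)
O = Rational(-1, 3) (O = Mul(Rational(1, 3), -1) = Rational(-1, 3) ≈ -0.33333)
Mul(Mul(Function('H')(0), Add(0, Mul(-1, -5))), Mul(2, Add(O, E))) = Mul(Mul(Pow(0, 2), Add(0, Mul(-1, -5))), Mul(2, Add(Rational(-1, 3), 35))) = Mul(Mul(0, Add(0, 5)), Mul(2, Rational(104, 3))) = Mul(Mul(0, 5), Rational(208, 3)) = Mul(0, Rational(208, 3)) = 0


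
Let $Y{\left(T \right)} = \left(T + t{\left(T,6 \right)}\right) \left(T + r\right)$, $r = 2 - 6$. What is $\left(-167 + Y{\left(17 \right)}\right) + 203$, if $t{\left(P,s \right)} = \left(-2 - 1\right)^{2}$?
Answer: $374$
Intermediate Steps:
$t{\left(P,s \right)} = 9$ ($t{\left(P,s \right)} = \left(-3\right)^{2} = 9$)
$r = -4$
$Y{\left(T \right)} = \left(-4 + T\right) \left(9 + T\right)$ ($Y{\left(T \right)} = \left(T + 9\right) \left(T - 4\right) = \left(9 + T\right) \left(-4 + T\right) = \left(-4 + T\right) \left(9 + T\right)$)
$\left(-167 + Y{\left(17 \right)}\right) + 203 = \left(-167 + \left(-36 + 17^{2} + 5 \cdot 17\right)\right) + 203 = \left(-167 + \left(-36 + 289 + 85\right)\right) + 203 = \left(-167 + 338\right) + 203 = 171 + 203 = 374$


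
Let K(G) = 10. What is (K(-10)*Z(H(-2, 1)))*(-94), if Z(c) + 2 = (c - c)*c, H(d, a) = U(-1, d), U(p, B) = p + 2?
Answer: 1880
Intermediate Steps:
U(p, B) = 2 + p
H(d, a) = 1 (H(d, a) = 2 - 1 = 1)
Z(c) = -2 (Z(c) = -2 + (c - c)*c = -2 + 0*c = -2 + 0 = -2)
(K(-10)*Z(H(-2, 1)))*(-94) = (10*(-2))*(-94) = -20*(-94) = 1880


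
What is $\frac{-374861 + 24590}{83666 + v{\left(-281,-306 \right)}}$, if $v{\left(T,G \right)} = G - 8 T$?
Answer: $- \frac{38919}{9512} \approx -4.0916$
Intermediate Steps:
$\frac{-374861 + 24590}{83666 + v{\left(-281,-306 \right)}} = \frac{-374861 + 24590}{83666 - -1942} = - \frac{350271}{83666 + \left(-306 + 2248\right)} = - \frac{350271}{83666 + 1942} = - \frac{350271}{85608} = \left(-350271\right) \frac{1}{85608} = - \frac{38919}{9512}$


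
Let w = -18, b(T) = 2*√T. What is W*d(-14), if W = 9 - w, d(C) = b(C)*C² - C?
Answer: 378 + 10584*I*√14 ≈ 378.0 + 39602.0*I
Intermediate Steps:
d(C) = -C + 2*C^(5/2) (d(C) = (2*√C)*C² - C = 2*C^(5/2) - C = -C + 2*C^(5/2))
W = 27 (W = 9 - 1*(-18) = 9 + 18 = 27)
W*d(-14) = 27*(-1*(-14) + 2*(-14)^(5/2)) = 27*(14 + 2*(196*I*√14)) = 27*(14 + 392*I*√14) = 378 + 10584*I*√14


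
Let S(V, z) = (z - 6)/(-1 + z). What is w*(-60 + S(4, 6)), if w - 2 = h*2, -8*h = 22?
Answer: 210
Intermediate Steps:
h = -11/4 (h = -⅛*22 = -11/4 ≈ -2.7500)
S(V, z) = (-6 + z)/(-1 + z)
w = -7/2 (w = 2 - 11/4*2 = 2 - 11/2 = -7/2 ≈ -3.5000)
w*(-60 + S(4, 6)) = -7*(-60 + (-6 + 6)/(-1 + 6))/2 = -7*(-60 + 0/5)/2 = -7*(-60 + (⅕)*0)/2 = -7*(-60 + 0)/2 = -7/2*(-60) = 210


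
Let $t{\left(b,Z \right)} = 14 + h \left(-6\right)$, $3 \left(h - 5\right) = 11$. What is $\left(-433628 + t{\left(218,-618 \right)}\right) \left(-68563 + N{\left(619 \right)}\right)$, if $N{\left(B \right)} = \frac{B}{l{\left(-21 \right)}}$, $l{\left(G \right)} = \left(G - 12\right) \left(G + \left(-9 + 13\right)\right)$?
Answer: $\frac{16680192499184}{561} \approx 2.9733 \cdot 10^{10}$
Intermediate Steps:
$h = \frac{26}{3}$ ($h = 5 + \frac{1}{3} \cdot 11 = 5 + \frac{11}{3} = \frac{26}{3} \approx 8.6667$)
$l{\left(G \right)} = \left(-12 + G\right) \left(4 + G\right)$ ($l{\left(G \right)} = \left(-12 + G\right) \left(G + 4\right) = \left(-12 + G\right) \left(4 + G\right)$)
$N{\left(B \right)} = \frac{B}{561}$ ($N{\left(B \right)} = \frac{B}{-48 + \left(-21\right)^{2} - -168} = \frac{B}{-48 + 441 + 168} = \frac{B}{561}$)
$t{\left(b,Z \right)} = -38$ ($t{\left(b,Z \right)} = 14 + \frac{26}{3} \left(-6\right) = 14 - 52 = -38$)
$\left(-433628 + t{\left(218,-618 \right)}\right) \left(-68563 + N{\left(619 \right)}\right) = \left(-433628 - 38\right) \left(-68563 + \frac{1}{561} \cdot 619\right) = - 433666 \left(-68563 + \frac{619}{561}\right) = \left(-433666\right) \left(- \frac{38463224}{561}\right) = \frac{16680192499184}{561}$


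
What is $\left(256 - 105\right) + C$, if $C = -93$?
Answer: $58$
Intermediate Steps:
$\left(256 - 105\right) + C = \left(256 - 105\right) - 93 = 151 - 93 = 58$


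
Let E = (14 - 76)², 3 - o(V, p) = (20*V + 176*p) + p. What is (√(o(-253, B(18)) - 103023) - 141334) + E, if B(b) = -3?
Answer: -137490 + I*√97429 ≈ -1.3749e+5 + 312.14*I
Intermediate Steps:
o(V, p) = 3 - 177*p - 20*V (o(V, p) = 3 - ((20*V + 176*p) + p) = 3 - (20*V + 177*p) = 3 + (-177*p - 20*V) = 3 - 177*p - 20*V)
E = 3844 (E = (-62)² = 3844)
(√(o(-253, B(18)) - 103023) - 141334) + E = (√((3 - 177*(-3) - 20*(-253)) - 103023) - 141334) + 3844 = (√((3 + 531 + 5060) - 103023) - 141334) + 3844 = (√(5594 - 103023) - 141334) + 3844 = (√(-97429) - 141334) + 3844 = (I*√97429 - 141334) + 3844 = (-141334 + I*√97429) + 3844 = -137490 + I*√97429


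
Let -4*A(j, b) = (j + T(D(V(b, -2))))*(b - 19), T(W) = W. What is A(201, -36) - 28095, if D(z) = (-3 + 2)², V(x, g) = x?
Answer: -50635/2 ≈ -25318.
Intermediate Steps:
D(z) = 1 (D(z) = (-1)² = 1)
A(j, b) = -(1 + j)*(-19 + b)/4 (A(j, b) = -(j + 1)*(b - 19)/4 = -(1 + j)*(-19 + b)/4)
A(201, -36) - 28095 = (19/4 - ¼*(-36) + (19/4)*201 - ¼*(-36)*201) - 28095 = (19/4 + 9 + 3819/4 + 1809) - 28095 = 5555/2 - 28095 = -50635/2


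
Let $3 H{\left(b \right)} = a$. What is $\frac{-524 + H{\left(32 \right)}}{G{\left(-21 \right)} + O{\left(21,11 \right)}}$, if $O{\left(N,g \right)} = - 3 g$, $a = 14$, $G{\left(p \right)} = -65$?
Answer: $\frac{779}{147} \approx 5.2993$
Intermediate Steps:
$H{\left(b \right)} = \frac{14}{3}$ ($H{\left(b \right)} = \frac{1}{3} \cdot 14 = \frac{14}{3}$)
$\frac{-524 + H{\left(32 \right)}}{G{\left(-21 \right)} + O{\left(21,11 \right)}} = \frac{-524 + \frac{14}{3}}{-65 - 33} = - \frac{1558}{3 \left(-65 - 33\right)} = - \frac{1558}{3 \left(-98\right)} = \left(- \frac{1558}{3}\right) \left(- \frac{1}{98}\right) = \frac{779}{147}$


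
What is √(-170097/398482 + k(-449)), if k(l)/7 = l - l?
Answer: 31*I*√70531314/398482 ≈ 0.65335*I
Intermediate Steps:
k(l) = 0 (k(l) = 7*(l - l) = 7*0 = 0)
√(-170097/398482 + k(-449)) = √(-170097/398482 + 0) = √(-170097/398482) = 31*I*√70531314/398482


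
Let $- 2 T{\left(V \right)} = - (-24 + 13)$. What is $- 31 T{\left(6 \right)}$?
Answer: $\frac{341}{2} \approx 170.5$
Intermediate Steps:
$T{\left(V \right)} = - \frac{11}{2}$ ($T{\left(V \right)} = - \frac{\left(-1\right) \left(-24 + 13\right)}{2} = - \frac{\left(-1\right) \left(-11\right)}{2} = \left(- \frac{1}{2}\right) 11 = - \frac{11}{2}$)
$- 31 T{\left(6 \right)} = \left(-31\right) \left(- \frac{11}{2}\right) = \frac{341}{2}$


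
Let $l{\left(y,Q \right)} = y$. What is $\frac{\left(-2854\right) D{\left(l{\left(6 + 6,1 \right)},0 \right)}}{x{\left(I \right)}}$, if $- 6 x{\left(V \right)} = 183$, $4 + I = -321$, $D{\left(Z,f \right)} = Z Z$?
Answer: $\frac{821952}{61} \approx 13475.0$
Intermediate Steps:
$D{\left(Z,f \right)} = Z^{2}$
$I = -325$ ($I = -4 - 321 = -325$)
$x{\left(V \right)} = - \frac{61}{2}$ ($x{\left(V \right)} = \left(- \frac{1}{6}\right) 183 = - \frac{61}{2}$)
$\frac{\left(-2854\right) D{\left(l{\left(6 + 6,1 \right)},0 \right)}}{x{\left(I \right)}} = \frac{\left(-2854\right) \left(6 + 6\right)^{2}}{- \frac{61}{2}} = - 2854 \cdot 12^{2} \left(- \frac{2}{61}\right) = \left(-2854\right) 144 \left(- \frac{2}{61}\right) = \left(-410976\right) \left(- \frac{2}{61}\right) = \frac{821952}{61}$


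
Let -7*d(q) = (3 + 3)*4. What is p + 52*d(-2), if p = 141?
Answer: -261/7 ≈ -37.286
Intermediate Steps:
d(q) = -24/7 (d(q) = -(3 + 3)*4/7 = -6*4/7 = -⅐*24 = -24/7)
p + 52*d(-2) = 141 + 52*(-24/7) = 141 - 1248/7 = -261/7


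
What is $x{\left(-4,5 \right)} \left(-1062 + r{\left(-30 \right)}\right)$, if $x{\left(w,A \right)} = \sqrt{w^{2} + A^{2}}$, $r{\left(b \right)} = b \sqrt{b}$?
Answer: $- 1062 \sqrt{41} - 30 i \sqrt{1230} \approx -6800.1 - 1052.1 i$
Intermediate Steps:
$r{\left(b \right)} = b^{\frac{3}{2}}$
$x{\left(w,A \right)} = \sqrt{A^{2} + w^{2}}$
$x{\left(-4,5 \right)} \left(-1062 + r{\left(-30 \right)}\right) = \sqrt{5^{2} + \left(-4\right)^{2}} \left(-1062 + \left(-30\right)^{\frac{3}{2}}\right) = \sqrt{25 + 16} \left(-1062 - 30 i \sqrt{30}\right) = \sqrt{41} \left(-1062 - 30 i \sqrt{30}\right)$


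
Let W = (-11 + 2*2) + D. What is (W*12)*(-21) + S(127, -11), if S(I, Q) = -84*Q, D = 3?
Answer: 1932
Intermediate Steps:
W = -4 (W = (-11 + 2*2) + 3 = (-11 + 4) + 3 = -7 + 3 = -4)
(W*12)*(-21) + S(127, -11) = -4*12*(-21) - 84*(-11) = -48*(-21) + 924 = 1008 + 924 = 1932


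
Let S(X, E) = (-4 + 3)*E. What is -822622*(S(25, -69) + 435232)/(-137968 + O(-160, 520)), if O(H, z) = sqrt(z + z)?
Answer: 3087794369431306/1189697999 + 179044089611*sqrt(65)/2379395998 ≈ 2.5961e+6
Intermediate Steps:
S(X, E) = -E
O(H, z) = sqrt(2)*sqrt(z) (O(H, z) = sqrt(2*z) = sqrt(2)*sqrt(z))
-822622*(S(25, -69) + 435232)/(-137968 + O(-160, 520)) = -822622*(-1*(-69) + 435232)/(-137968 + sqrt(2)*sqrt(520)) = -822622*(69 + 435232)/(-137968 + sqrt(2)*(2*sqrt(130))) = -822622*435301/(-137968 + 4*sqrt(65)) = -822622/(-137968/435301 + 4*sqrt(65)/435301)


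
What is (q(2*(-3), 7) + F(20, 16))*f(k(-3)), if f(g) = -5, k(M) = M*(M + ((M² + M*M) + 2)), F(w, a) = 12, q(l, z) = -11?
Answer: -5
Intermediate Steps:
k(M) = M*(2 + M + 2*M²) (k(M) = M*(M + ((M² + M²) + 2)) = M*(M + (2*M² + 2)) = M*(M + (2 + 2*M²)) = M*(2 + M + 2*M²))
(q(2*(-3), 7) + F(20, 16))*f(k(-3)) = (-11 + 12)*(-5) = 1*(-5) = -5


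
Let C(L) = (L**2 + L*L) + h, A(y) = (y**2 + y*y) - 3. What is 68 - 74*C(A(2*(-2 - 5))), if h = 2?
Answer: -22395588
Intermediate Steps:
A(y) = -3 + 2*y**2 (A(y) = (y**2 + y**2) - 3 = 2*y**2 - 3 = -3 + 2*y**2)
C(L) = 2 + 2*L**2 (C(L) = (L**2 + L*L) + 2 = (L**2 + L**2) + 2 = 2*L**2 + 2 = 2 + 2*L**2)
68 - 74*C(A(2*(-2 - 5))) = 68 - 74*(2 + 2*(-3 + 2*(2*(-2 - 5))**2)**2) = 68 - 74*(2 + 2*(-3 + 2*(2*(-7))**2)**2) = 68 - 74*(2 + 2*(-3 + 2*(-14)**2)**2) = 68 - 74*(2 + 2*(-3 + 2*196)**2) = 68 - 74*(2 + 2*(-3 + 392)**2) = 68 - 74*(2 + 2*389**2) = 68 - 74*(2 + 2*151321) = 68 - 74*(2 + 302642) = 68 - 74*302644 = 68 - 22395656 = -22395588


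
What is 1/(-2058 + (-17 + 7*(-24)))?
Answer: -1/2243 ≈ -0.00044583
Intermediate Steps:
1/(-2058 + (-17 + 7*(-24))) = 1/(-2058 + (-17 - 168)) = 1/(-2058 - 185) = 1/(-2243) = -1/2243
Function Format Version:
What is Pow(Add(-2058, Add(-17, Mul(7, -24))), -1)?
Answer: Rational(-1, 2243) ≈ -0.00044583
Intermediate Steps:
Pow(Add(-2058, Add(-17, Mul(7, -24))), -1) = Pow(Add(-2058, Add(-17, -168)), -1) = Pow(Add(-2058, -185), -1) = Pow(-2243, -1) = Rational(-1, 2243)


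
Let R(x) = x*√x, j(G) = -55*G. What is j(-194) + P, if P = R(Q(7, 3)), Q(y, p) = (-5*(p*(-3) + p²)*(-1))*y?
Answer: 10670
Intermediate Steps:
Q(y, p) = y*(-15*p + 5*p²) (Q(y, p) = (-5*(-3*p + p²)*(-1))*y = (-5*(p² - 3*p)*(-1))*y = ((-5*p² + 15*p)*(-1))*y = (-15*p + 5*p²)*y = y*(-15*p + 5*p²))
R(x) = x^(3/2)
P = 0 (P = (5*3*7*(-3 + 3))^(3/2) = (5*3*7*0)^(3/2) = 0^(3/2) = 0)
j(-194) + P = -55*(-194) + 0 = 10670 + 0 = 10670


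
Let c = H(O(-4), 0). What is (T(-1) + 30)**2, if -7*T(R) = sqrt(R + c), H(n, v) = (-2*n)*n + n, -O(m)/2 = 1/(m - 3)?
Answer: (1470 - I*sqrt(43))**2/2401 ≈ 899.98 - 8.0295*I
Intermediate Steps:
O(m) = -2/(-3 + m) (O(m) = -2/(m - 3) = -2/(-3 + m))
H(n, v) = n - 2*n**2 (H(n, v) = -2*n**2 + n = n - 2*n**2)
c = 6/49 (c = (-2/(-3 - 4))*(1 - (-4)/(-3 - 4)) = (-2/(-7))*(1 - (-4)/(-7)) = (-2*(-1/7))*(1 - (-4)*(-1)/7) = 2*(1 - 2*2/7)/7 = 2*(1 - 4/7)/7 = (2/7)*(3/7) = 6/49 ≈ 0.12245)
T(R) = -sqrt(6/49 + R)/7 (T(R) = -sqrt(R + 6/49)/7 = -sqrt(6/49 + R)/7)
(T(-1) + 30)**2 = (-sqrt(6 + 49*(-1))/49 + 30)**2 = (-sqrt(6 - 49)/49 + 30)**2 = (-I*sqrt(43)/49 + 30)**2 = (30 - I*sqrt(43)/49)**2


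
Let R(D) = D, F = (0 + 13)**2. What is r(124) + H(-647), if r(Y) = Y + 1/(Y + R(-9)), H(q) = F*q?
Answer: -12560184/115 ≈ -1.0922e+5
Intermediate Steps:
F = 169 (F = 13**2 = 169)
H(q) = 169*q
r(Y) = Y + 1/(-9 + Y) (r(Y) = Y + 1/(Y - 9) = Y + 1/(-9 + Y))
r(124) + H(-647) = (1 + 124**2 - 9*124)/(-9 + 124) + 169*(-647) = (1 + 15376 - 1116)/115 - 109343 = (1/115)*14261 - 109343 = 14261/115 - 109343 = -12560184/115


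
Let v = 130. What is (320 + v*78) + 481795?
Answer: 492255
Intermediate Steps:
(320 + v*78) + 481795 = (320 + 130*78) + 481795 = (320 + 10140) + 481795 = 10460 + 481795 = 492255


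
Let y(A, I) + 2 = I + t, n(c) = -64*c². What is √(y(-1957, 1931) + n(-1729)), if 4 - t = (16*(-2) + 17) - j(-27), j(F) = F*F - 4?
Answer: I*√191321551 ≈ 13832.0*I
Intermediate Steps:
j(F) = -4 + F² (j(F) = F² - 4 = -4 + F²)
t = 744 (t = 4 - ((16*(-2) + 17) - (-4 + (-27)²)) = 4 - ((-32 + 17) - (-4 + 729)) = 4 - (-15 - 1*725) = 4 - (-15 - 725) = 4 - 1*(-740) = 4 + 740 = 744)
y(A, I) = 742 + I (y(A, I) = -2 + (I + 744) = -2 + (744 + I) = 742 + I)
√(y(-1957, 1931) + n(-1729)) = √((742 + 1931) - 64*(-1729)²) = √(2673 - 64*2989441) = √(2673 - 191324224) = √(-191321551) = I*√191321551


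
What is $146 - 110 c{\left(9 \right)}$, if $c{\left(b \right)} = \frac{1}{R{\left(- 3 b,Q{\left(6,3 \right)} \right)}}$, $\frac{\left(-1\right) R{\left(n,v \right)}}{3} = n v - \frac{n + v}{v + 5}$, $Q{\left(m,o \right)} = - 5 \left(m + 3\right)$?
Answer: $\frac{1328729}{9099} \approx 146.03$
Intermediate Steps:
$Q{\left(m,o \right)} = -15 - 5 m$ ($Q{\left(m,o \right)} = - 5 \left(3 + m\right) = -15 - 5 m$)
$R{\left(n,v \right)} = - 3 n v + \frac{3 \left(n + v\right)}{5 + v}$ ($R{\left(n,v \right)} = - 3 \left(n v - \frac{n + v}{v + 5}\right) = - 3 \left(n v - \frac{n + v}{5 + v}\right) = - 3 n v + \frac{3 \left(n + v\right)}{5 + v}$)
$c{\left(b \right)} = \frac{1}{\frac{27}{8} - \frac{16191 b}{40}}$ ($c{\left(b \right)} = \frac{1}{3 \frac{1}{5 - 45} \left(- 3 b - 45 - - 3 b \left(-15 - 30\right)^{2} - 5 \left(- 3 b\right) \left(-15 - 30\right)\right)} = \frac{1}{3 \frac{1}{5 - 45} \left(- 3 b - 45 - - 3 b \left(-45\right)^{2} - 5 \left(- 3 b\right) \left(-45\right)\right)} = \frac{1}{3 \frac{1}{-40} \left(- 3 b - 45 - - 3 b 2025 - 675 b\right)} = \frac{1}{3 \left(- \frac{1}{40}\right) \left(- 3 b - 45 + 6075 b - 675 b\right)} = \frac{1}{3 \left(- \frac{1}{40}\right) \left(-45 + 5397 b\right)} = \frac{1}{\frac{27}{8} - \frac{16191 b}{40}}$)
$146 - 110 c{\left(9 \right)} = 146 - 110 \left(- \frac{40}{-135 + 16191 \cdot 9}\right) = 146 - 110 \left(- \frac{40}{-135 + 145719}\right) = 146 - 110 \left(- \frac{40}{145584}\right) = 146 - 110 \left(\left(-40\right) \frac{1}{145584}\right) = 146 - - \frac{275}{9099} = 146 + \frac{275}{9099} = \frac{1328729}{9099}$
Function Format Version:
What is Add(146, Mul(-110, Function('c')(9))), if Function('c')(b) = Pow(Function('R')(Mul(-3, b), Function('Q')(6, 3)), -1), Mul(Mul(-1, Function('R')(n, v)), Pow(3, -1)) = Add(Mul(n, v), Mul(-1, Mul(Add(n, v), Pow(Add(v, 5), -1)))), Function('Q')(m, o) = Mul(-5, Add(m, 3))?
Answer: Rational(1328729, 9099) ≈ 146.03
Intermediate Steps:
Function('Q')(m, o) = Add(-15, Mul(-5, m)) (Function('Q')(m, o) = Mul(-5, Add(3, m)) = Add(-15, Mul(-5, m)))
Function('R')(n, v) = Add(Mul(-3, n, v), Mul(3, Pow(Add(5, v), -1), Add(n, v))) (Function('R')(n, v) = Mul(-3, Add(Mul(n, v), Mul(-1, Mul(Add(n, v), Pow(Add(v, 5), -1))))) = Mul(-3, Add(Mul(n, v), Mul(-1, Mul(Add(n, v), Pow(Add(5, v), -1))))) = Mul(-3, Add(Mul(n, v), Mul(-1, Mul(Pow(Add(5, v), -1), Add(n, v))))) = Mul(-3, Add(Mul(n, v), Mul(-1, Pow(Add(5, v), -1), Add(n, v)))) = Add(Mul(-3, n, v), Mul(3, Pow(Add(5, v), -1), Add(n, v))))
Function('c')(b) = Pow(Add(Rational(27, 8), Mul(Rational(-16191, 40), b)), -1) (Function('c')(b) = Pow(Mul(3, Pow(Add(5, Add(-15, Mul(-5, 6))), -1), Add(Mul(-3, b), Add(-15, Mul(-5, 6)), Mul(-1, Mul(-3, b), Pow(Add(-15, Mul(-5, 6)), 2)), Mul(-5, Mul(-3, b), Add(-15, Mul(-5, 6))))), -1) = Pow(Mul(3, Pow(Add(5, Add(-15, -30)), -1), Add(Mul(-3, b), Add(-15, -30), Mul(-1, Mul(-3, b), Pow(Add(-15, -30), 2)), Mul(-5, Mul(-3, b), Add(-15, -30)))), -1) = Pow(Mul(3, Pow(Add(5, -45), -1), Add(Mul(-3, b), -45, Mul(-1, Mul(-3, b), Pow(-45, 2)), Mul(-5, Mul(-3, b), -45))), -1) = Pow(Mul(3, Pow(-40, -1), Add(Mul(-3, b), -45, Mul(-1, Mul(-3, b), 2025), Mul(-675, b))), -1) = Pow(Mul(3, Rational(-1, 40), Add(Mul(-3, b), -45, Mul(6075, b), Mul(-675, b))), -1) = Pow(Mul(3, Rational(-1, 40), Add(-45, Mul(5397, b))), -1) = Pow(Add(Rational(27, 8), Mul(Rational(-16191, 40), b)), -1))
Add(146, Mul(-110, Function('c')(9))) = Add(146, Mul(-110, Mul(-40, Pow(Add(-135, Mul(16191, 9)), -1)))) = Add(146, Mul(-110, Mul(-40, Pow(Add(-135, 145719), -1)))) = Add(146, Mul(-110, Mul(-40, Pow(145584, -1)))) = Add(146, Mul(-110, Mul(-40, Rational(1, 145584)))) = Add(146, Mul(-110, Rational(-5, 18198))) = Add(146, Rational(275, 9099)) = Rational(1328729, 9099)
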